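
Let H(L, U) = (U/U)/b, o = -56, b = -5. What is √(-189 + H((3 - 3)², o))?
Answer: I*√4730/5 ≈ 13.755*I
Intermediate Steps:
H(L, U) = -⅕ (H(L, U) = (U/U)/(-5) = 1*(-⅕) = -⅕)
√(-189 + H((3 - 3)², o)) = √(-189 - ⅕) = √(-946/5) = I*√4730/5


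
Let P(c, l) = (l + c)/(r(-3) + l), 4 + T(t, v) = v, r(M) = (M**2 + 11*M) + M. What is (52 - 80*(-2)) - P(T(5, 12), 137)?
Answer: 4635/22 ≈ 210.68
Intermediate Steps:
r(M) = M**2 + 12*M
T(t, v) = -4 + v
P(c, l) = (c + l)/(-27 + l) (P(c, l) = (l + c)/(-3*(12 - 3) + l) = (c + l)/(-3*9 + l) = (c + l)/(-27 + l))
(52 - 80*(-2)) - P(T(5, 12), 137) = (52 - 80*(-2)) - ((-4 + 12) + 137)/(-27 + 137) = (52 + 160) - (8 + 137)/110 = 212 - 145/110 = 212 - 1*29/22 = 212 - 29/22 = 4635/22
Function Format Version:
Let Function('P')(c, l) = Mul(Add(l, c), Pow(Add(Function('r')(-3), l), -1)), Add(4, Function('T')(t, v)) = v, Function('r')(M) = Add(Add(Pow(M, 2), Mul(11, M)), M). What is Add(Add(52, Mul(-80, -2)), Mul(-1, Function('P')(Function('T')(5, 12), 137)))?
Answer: Rational(4635, 22) ≈ 210.68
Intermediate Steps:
Function('r')(M) = Add(Pow(M, 2), Mul(12, M))
Function('T')(t, v) = Add(-4, v)
Function('P')(c, l) = Mul(Pow(Add(-27, l), -1), Add(c, l)) (Function('P')(c, l) = Mul(Add(l, c), Pow(Add(Mul(-3, Add(12, -3)), l), -1)) = Mul(Add(c, l), Pow(Add(Mul(-3, 9), l), -1)) = Mul(Add(c, l), Pow(Add(-27, l), -1)) = Mul(Pow(Add(-27, l), -1), Add(c, l)))
Add(Add(52, Mul(-80, -2)), Mul(-1, Function('P')(Function('T')(5, 12), 137))) = Add(Add(52, Mul(-80, -2)), Mul(-1, Mul(Pow(Add(-27, 137), -1), Add(Add(-4, 12), 137)))) = Add(Add(52, 160), Mul(-1, Mul(Pow(110, -1), Add(8, 137)))) = Add(212, Mul(-1, Mul(Rational(1, 110), 145))) = Add(212, Mul(-1, Rational(29, 22))) = Add(212, Rational(-29, 22)) = Rational(4635, 22)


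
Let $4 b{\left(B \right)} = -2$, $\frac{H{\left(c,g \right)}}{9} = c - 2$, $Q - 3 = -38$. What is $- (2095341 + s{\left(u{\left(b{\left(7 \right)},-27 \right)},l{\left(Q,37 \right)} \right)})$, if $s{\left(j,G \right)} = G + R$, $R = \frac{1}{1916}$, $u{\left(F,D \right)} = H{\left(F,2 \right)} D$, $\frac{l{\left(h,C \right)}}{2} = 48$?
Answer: $- \frac{4014857293}{1916} \approx -2.0954 \cdot 10^{6}$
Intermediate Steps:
$Q = -35$ ($Q = 3 - 38 = -35$)
$l{\left(h,C \right)} = 96$ ($l{\left(h,C \right)} = 2 \cdot 48 = 96$)
$H{\left(c,g \right)} = -18 + 9 c$ ($H{\left(c,g \right)} = 9 \left(c - 2\right) = 9 \left(-2 + c\right) = -18 + 9 c$)
$b{\left(B \right)} = - \frac{1}{2}$ ($b{\left(B \right)} = \frac{1}{4} \left(-2\right) = - \frac{1}{2}$)
$u{\left(F,D \right)} = D \left(-18 + 9 F\right)$ ($u{\left(F,D \right)} = \left(-18 + 9 F\right) D = D \left(-18 + 9 F\right)$)
$R = \frac{1}{1916} \approx 0.00052192$
$s{\left(j,G \right)} = \frac{1}{1916} + G$ ($s{\left(j,G \right)} = G + \frac{1}{1916} = \frac{1}{1916} + G$)
$- (2095341 + s{\left(u{\left(b{\left(7 \right)},-27 \right)},l{\left(Q,37 \right)} \right)}) = - (2095341 + \left(\frac{1}{1916} + 96\right)) = - (2095341 + \frac{183937}{1916}) = \left(-1\right) \frac{4014857293}{1916} = - \frac{4014857293}{1916}$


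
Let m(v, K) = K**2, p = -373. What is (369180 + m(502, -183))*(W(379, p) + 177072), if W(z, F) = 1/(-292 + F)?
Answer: 47415434034051/665 ≈ 7.1301e+10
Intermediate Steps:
(369180 + m(502, -183))*(W(379, p) + 177072) = (369180 + (-183)**2)*(1/(-292 - 373) + 177072) = (369180 + 33489)*(1/(-665) + 177072) = 402669*(-1/665 + 177072) = 402669*(117752879/665) = 47415434034051/665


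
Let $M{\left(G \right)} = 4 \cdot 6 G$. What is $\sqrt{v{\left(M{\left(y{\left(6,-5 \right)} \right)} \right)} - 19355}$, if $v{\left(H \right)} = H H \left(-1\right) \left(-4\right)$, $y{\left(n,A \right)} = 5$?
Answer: $\sqrt{38245} \approx 195.56$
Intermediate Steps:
$M{\left(G \right)} = 24 G$
$v{\left(H \right)} = 4 H^{2}$ ($v{\left(H \right)} = H^{2} \left(-1\right) \left(-4\right) = - H^{2} \left(-4\right) = 4 H^{2}$)
$\sqrt{v{\left(M{\left(y{\left(6,-5 \right)} \right)} \right)} - 19355} = \sqrt{4 \left(24 \cdot 5\right)^{2} - 19355} = \sqrt{4 \cdot 120^{2} - 19355} = \sqrt{4 \cdot 14400 - 19355} = \sqrt{57600 - 19355} = \sqrt{38245}$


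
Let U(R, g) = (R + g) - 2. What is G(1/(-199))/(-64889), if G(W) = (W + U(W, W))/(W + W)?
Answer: -401/129778 ≈ -0.0030899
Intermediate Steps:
U(R, g) = -2 + R + g
G(W) = (-2 + 3*W)/(2*W) (G(W) = (W + (-2 + W + W))/(W + W) = (W + (-2 + 2*W))/((2*W)) = (-2 + 3*W)*(1/(2*W)) = (-2 + 3*W)/(2*W))
G(1/(-199))/(-64889) = (3/2 - 1/(1/(-199)))/(-64889) = (3/2 - 1/(-1/199))*(-1/64889) = (3/2 - 1*(-199))*(-1/64889) = (3/2 + 199)*(-1/64889) = (401/2)*(-1/64889) = -401/129778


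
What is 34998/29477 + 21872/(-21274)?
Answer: 49913254/313546849 ≈ 0.15919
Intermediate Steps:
34998/29477 + 21872/(-21274) = 34998*(1/29477) + 21872*(-1/21274) = 34998/29477 - 10936/10637 = 49913254/313546849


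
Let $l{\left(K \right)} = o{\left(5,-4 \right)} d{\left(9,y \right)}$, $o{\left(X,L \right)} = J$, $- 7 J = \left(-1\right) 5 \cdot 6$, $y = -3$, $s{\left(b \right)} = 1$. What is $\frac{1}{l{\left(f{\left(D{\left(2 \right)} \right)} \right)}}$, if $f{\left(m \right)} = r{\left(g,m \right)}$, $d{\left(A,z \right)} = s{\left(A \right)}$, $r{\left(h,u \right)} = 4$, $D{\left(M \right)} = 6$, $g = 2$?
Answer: $\frac{7}{30} \approx 0.23333$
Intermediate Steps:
$d{\left(A,z \right)} = 1$
$f{\left(m \right)} = 4$
$J = \frac{30}{7}$ ($J = - \frac{\left(-1\right) 5 \cdot 6}{7} = - \frac{\left(-5\right) 6}{7} = \left(- \frac{1}{7}\right) \left(-30\right) = \frac{30}{7} \approx 4.2857$)
$o{\left(X,L \right)} = \frac{30}{7}$
$l{\left(K \right)} = \frac{30}{7}$ ($l{\left(K \right)} = \frac{30}{7} \cdot 1 = \frac{30}{7}$)
$\frac{1}{l{\left(f{\left(D{\left(2 \right)} \right)} \right)}} = \frac{1}{\frac{30}{7}} = \frac{7}{30}$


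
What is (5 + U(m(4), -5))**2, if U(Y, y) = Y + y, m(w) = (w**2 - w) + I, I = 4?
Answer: 256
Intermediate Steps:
m(w) = 4 + w**2 - w (m(w) = (w**2 - w) + 4 = 4 + w**2 - w)
(5 + U(m(4), -5))**2 = (5 + ((4 + 4**2 - 1*4) - 5))**2 = (5 + ((4 + 16 - 4) - 5))**2 = (5 + (16 - 5))**2 = (5 + 11)**2 = 16**2 = 256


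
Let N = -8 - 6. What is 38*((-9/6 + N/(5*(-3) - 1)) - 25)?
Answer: -3895/4 ≈ -973.75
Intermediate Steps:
N = -14
38*((-9/6 + N/(5*(-3) - 1)) - 25) = 38*((-9/6 - 14/(5*(-3) - 1)) - 25) = 38*((-9*⅙ - 14/(-15 - 1)) - 25) = 38*((-3/2 - 14/(-16)) - 25) = 38*((-3/2 - 14*(-1/16)) - 25) = 38*((-3/2 + 7/8) - 25) = 38*(-5/8 - 25) = 38*(-205/8) = -3895/4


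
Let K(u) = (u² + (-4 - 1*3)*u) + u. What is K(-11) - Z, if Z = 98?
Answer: 89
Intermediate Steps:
K(u) = u² - 6*u (K(u) = (u² + (-4 - 3)*u) + u = (u² - 7*u) + u = u² - 6*u)
K(-11) - Z = -11*(-6 - 11) - 1*98 = -11*(-17) - 98 = 187 - 98 = 89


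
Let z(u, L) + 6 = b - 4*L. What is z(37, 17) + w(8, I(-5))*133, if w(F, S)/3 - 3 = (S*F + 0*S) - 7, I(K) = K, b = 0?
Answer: -17630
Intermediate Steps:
w(F, S) = -12 + 3*F*S (w(F, S) = 9 + 3*((S*F + 0*S) - 7) = 9 + 3*((F*S + 0) - 7) = 9 + 3*(F*S - 7) = 9 + 3*(-7 + F*S) = 9 + (-21 + 3*F*S) = -12 + 3*F*S)
z(u, L) = -6 - 4*L (z(u, L) = -6 + (0 - 4*L) = -6 - 4*L)
z(37, 17) + w(8, I(-5))*133 = (-6 - 4*17) + (-12 + 3*8*(-5))*133 = (-6 - 68) + (-12 - 120)*133 = -74 - 132*133 = -74 - 17556 = -17630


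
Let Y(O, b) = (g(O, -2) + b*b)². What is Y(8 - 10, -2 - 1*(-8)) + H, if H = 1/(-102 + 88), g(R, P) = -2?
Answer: 16183/14 ≈ 1155.9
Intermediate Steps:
H = -1/14 (H = 1/(-14) = -1/14 ≈ -0.071429)
Y(O, b) = (-2 + b²)² (Y(O, b) = (-2 + b*b)² = (-2 + b²)²)
Y(8 - 10, -2 - 1*(-8)) + H = (-2 + (-2 - 1*(-8))²)² - 1/14 = (-2 + (-2 + 8)²)² - 1/14 = (-2 + 6²)² - 1/14 = (-2 + 36)² - 1/14 = 34² - 1/14 = 1156 - 1/14 = 16183/14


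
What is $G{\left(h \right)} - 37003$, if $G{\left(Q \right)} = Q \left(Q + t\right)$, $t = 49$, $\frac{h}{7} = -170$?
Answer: $1320787$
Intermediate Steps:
$h = -1190$ ($h = 7 \left(-170\right) = -1190$)
$G{\left(Q \right)} = Q \left(49 + Q\right)$ ($G{\left(Q \right)} = Q \left(Q + 49\right) = Q \left(49 + Q\right)$)
$G{\left(h \right)} - 37003 = - 1190 \left(49 - 1190\right) - 37003 = \left(-1190\right) \left(-1141\right) - 37003 = 1357790 - 37003 = 1320787$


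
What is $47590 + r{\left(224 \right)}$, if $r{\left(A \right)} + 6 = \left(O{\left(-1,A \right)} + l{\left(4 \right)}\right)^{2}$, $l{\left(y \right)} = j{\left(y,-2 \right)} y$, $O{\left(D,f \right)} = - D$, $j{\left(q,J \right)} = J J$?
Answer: $47873$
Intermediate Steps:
$j{\left(q,J \right)} = J^{2}$
$l{\left(y \right)} = 4 y$ ($l{\left(y \right)} = \left(-2\right)^{2} y = 4 y$)
$r{\left(A \right)} = 283$ ($r{\left(A \right)} = -6 + \left(\left(-1\right) \left(-1\right) + 4 \cdot 4\right)^{2} = -6 + \left(1 + 16\right)^{2} = -6 + 17^{2} = -6 + 289 = 283$)
$47590 + r{\left(224 \right)} = 47590 + 283 = 47873$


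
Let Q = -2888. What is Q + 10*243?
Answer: -458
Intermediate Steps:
Q + 10*243 = -2888 + 10*243 = -2888 + 2430 = -458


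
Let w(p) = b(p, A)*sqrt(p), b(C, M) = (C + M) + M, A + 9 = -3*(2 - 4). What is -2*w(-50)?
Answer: 560*I*sqrt(2) ≈ 791.96*I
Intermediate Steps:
A = -3 (A = -9 - 3*(2 - 4) = -9 - 3*(-2) = -9 - 1*(-6) = -9 + 6 = -3)
b(C, M) = C + 2*M
w(p) = sqrt(p)*(-6 + p) (w(p) = (p + 2*(-3))*sqrt(p) = (p - 6)*sqrt(p) = (-6 + p)*sqrt(p) = sqrt(p)*(-6 + p))
-2*w(-50) = -2*sqrt(-50)*(-6 - 50) = -2*5*I*sqrt(2)*(-56) = -(-560)*I*sqrt(2) = 560*I*sqrt(2)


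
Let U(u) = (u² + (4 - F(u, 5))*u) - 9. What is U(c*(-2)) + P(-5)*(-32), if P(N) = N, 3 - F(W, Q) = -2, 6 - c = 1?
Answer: 261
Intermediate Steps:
c = 5 (c = 6 - 1*1 = 6 - 1 = 5)
F(W, Q) = 5 (F(W, Q) = 3 - 1*(-2) = 3 + 2 = 5)
U(u) = -9 + u² - u (U(u) = (u² + (4 - 1*5)*u) - 9 = (u² + (4 - 5)*u) - 9 = (u² - u) - 9 = -9 + u² - u)
U(c*(-2)) + P(-5)*(-32) = (-9 + (5*(-2))² - 5*(-2)) - 5*(-32) = (-9 + (-10)² - 1*(-10)) + 160 = (-9 + 100 + 10) + 160 = 101 + 160 = 261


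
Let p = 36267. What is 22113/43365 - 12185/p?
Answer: 1861018/10698765 ≈ 0.17395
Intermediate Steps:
22113/43365 - 12185/p = 22113/43365 - 12185/36267 = 22113*(1/43365) - 12185*1/36267 = 1053/2065 - 12185/36267 = 1861018/10698765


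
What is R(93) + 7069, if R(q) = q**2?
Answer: 15718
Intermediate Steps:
R(93) + 7069 = 93**2 + 7069 = 8649 + 7069 = 15718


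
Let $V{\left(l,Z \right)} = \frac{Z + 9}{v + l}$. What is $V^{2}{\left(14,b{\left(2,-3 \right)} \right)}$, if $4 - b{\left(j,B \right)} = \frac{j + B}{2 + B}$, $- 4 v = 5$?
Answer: $\frac{256}{289} \approx 0.88581$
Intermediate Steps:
$v = - \frac{5}{4}$ ($v = \left(- \frac{1}{4}\right) 5 = - \frac{5}{4} \approx -1.25$)
$b{\left(j,B \right)} = 4 - \frac{B + j}{2 + B}$ ($b{\left(j,B \right)} = 4 - \frac{j + B}{2 + B} = 4 - \frac{B + j}{2 + B}$)
$V{\left(l,Z \right)} = \frac{9 + Z}{- \frac{5}{4} + l}$ ($V{\left(l,Z \right)} = \frac{Z + 9}{- \frac{5}{4} + l} = \frac{9 + Z}{- \frac{5}{4} + l}$)
$V^{2}{\left(14,b{\left(2,-3 \right)} \right)} = \left(\frac{4 \left(9 + \frac{8 - 2 + 3 \left(-3\right)}{2 - 3}\right)}{-5 + 4 \cdot 14}\right)^{2} = \left(\frac{4 \left(9 + \frac{8 - 2 - 9}{-1}\right)}{-5 + 56}\right)^{2} = \left(\frac{4 \left(9 - -3\right)}{51}\right)^{2} = \left(4 \cdot \frac{1}{51} \left(9 + 3\right)\right)^{2} = \left(4 \cdot \frac{1}{51} \cdot 12\right)^{2} = \left(\frac{16}{17}\right)^{2} = \frac{256}{289}$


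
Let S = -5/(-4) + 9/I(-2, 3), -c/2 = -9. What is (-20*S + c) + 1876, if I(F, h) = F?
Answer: 1959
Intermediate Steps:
c = 18 (c = -2*(-9) = 18)
S = -13/4 (S = -5/(-4) + 9/(-2) = -5*(-¼) + 9*(-½) = 5/4 - 9/2 = -13/4 ≈ -3.2500)
(-20*S + c) + 1876 = (-20*(-13/4) + 18) + 1876 = (65 + 18) + 1876 = 83 + 1876 = 1959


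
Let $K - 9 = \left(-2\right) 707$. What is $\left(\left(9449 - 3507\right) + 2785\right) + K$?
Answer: $7322$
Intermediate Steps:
$K = -1405$ ($K = 9 - 1414 = -1405$)
$\left(\left(9449 - 3507\right) + 2785\right) + K = \left(\left(9449 - 3507\right) + 2785\right) - 1405 = \left(5942 + 2785\right) - 1405 = 8727 - 1405 = 7322$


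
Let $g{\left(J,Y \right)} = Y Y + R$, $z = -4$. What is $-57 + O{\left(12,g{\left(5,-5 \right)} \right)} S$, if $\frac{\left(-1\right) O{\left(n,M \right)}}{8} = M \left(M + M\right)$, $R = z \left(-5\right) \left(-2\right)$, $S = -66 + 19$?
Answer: $169143$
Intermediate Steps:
$S = -47$
$R = -40$ ($R = \left(-4\right) \left(-5\right) \left(-2\right) = 20 \left(-2\right) = -40$)
$g{\left(J,Y \right)} = -40 + Y^{2}$ ($g{\left(J,Y \right)} = Y Y - 40 = Y^{2} - 40 = -40 + Y^{2}$)
$O{\left(n,M \right)} = - 16 M^{2}$ ($O{\left(n,M \right)} = - 8 M \left(M + M\right) = - 8 M 2 M = - 8 \cdot 2 M^{2} = - 16 M^{2}$)
$-57 + O{\left(12,g{\left(5,-5 \right)} \right)} S = -57 + - 16 \left(-40 + \left(-5\right)^{2}\right)^{2} \left(-47\right) = -57 + - 16 \left(-40 + 25\right)^{2} \left(-47\right) = -57 + - 16 \left(-15\right)^{2} \left(-47\right) = -57 + \left(-16\right) 225 \left(-47\right) = -57 - -169200 = -57 + 169200 = 169143$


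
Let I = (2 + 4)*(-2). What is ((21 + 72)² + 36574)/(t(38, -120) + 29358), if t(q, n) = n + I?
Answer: 45223/29226 ≈ 1.5474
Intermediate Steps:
I = -12 (I = 6*(-2) = -12)
t(q, n) = -12 + n (t(q, n) = n - 12 = -12 + n)
((21 + 72)² + 36574)/(t(38, -120) + 29358) = ((21 + 72)² + 36574)/((-12 - 120) + 29358) = (93² + 36574)/(-132 + 29358) = (8649 + 36574)/29226 = 45223*(1/29226) = 45223/29226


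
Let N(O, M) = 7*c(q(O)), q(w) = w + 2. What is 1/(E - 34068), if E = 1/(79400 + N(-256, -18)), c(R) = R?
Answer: -77622/2644426295 ≈ -2.9353e-5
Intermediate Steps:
q(w) = 2 + w
N(O, M) = 14 + 7*O (N(O, M) = 7*(2 + O) = 14 + 7*O)
E = 1/77622 (E = 1/(79400 + (14 + 7*(-256))) = 1/(79400 + (14 - 1792)) = 1/(79400 - 1778) = 1/77622 ≈ 1.2883e-5)
1/(E - 34068) = 1/(1/77622 - 34068) = 1/(-2644426295/77622) = -77622/2644426295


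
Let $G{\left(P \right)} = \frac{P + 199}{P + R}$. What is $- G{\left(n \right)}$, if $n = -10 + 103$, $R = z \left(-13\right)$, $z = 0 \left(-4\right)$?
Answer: $- \frac{292}{93} \approx -3.1398$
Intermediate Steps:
$z = 0$
$R = 0$ ($R = 0 \left(-13\right) = 0$)
$n = 93$
$G{\left(P \right)} = \frac{199 + P}{P}$ ($G{\left(P \right)} = \frac{P + 199}{P + 0} = \frac{199 + P}{P}$)
$- G{\left(n \right)} = - \frac{199 + 93}{93} = - \frac{292}{93}$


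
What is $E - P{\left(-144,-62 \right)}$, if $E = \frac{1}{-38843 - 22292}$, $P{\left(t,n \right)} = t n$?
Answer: $- \frac{545813281}{61135} \approx -8928.0$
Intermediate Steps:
$P{\left(t,n \right)} = n t$
$E = - \frac{1}{61135}$ ($E = \frac{1}{-61135} = - \frac{1}{61135} \approx -1.6357 \cdot 10^{-5}$)
$E - P{\left(-144,-62 \right)} = - \frac{1}{61135} - \left(-62\right) \left(-144\right) = - \frac{1}{61135} - 8928 = - \frac{545813281}{61135}$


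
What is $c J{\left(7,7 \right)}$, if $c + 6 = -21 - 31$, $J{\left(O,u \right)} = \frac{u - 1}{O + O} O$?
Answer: $-174$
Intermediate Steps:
$J{\left(O,u \right)} = - \frac{1}{2} + \frac{u}{2}$ ($J{\left(O,u \right)} = \frac{-1 + u}{2 O} O = - \frac{1}{2} + \frac{u}{2}$)
$c = -58$ ($c = -6 - 52 = -58$)
$c J{\left(7,7 \right)} = - 58 \left(- \frac{1}{2} + \frac{1}{2} \cdot 7\right) = - 58 \left(- \frac{1}{2} + \frac{7}{2}\right) = \left(-58\right) 3 = -174$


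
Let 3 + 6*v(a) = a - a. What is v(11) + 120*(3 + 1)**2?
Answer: 3839/2 ≈ 1919.5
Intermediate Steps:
v(a) = -1/2 (v(a) = -1/2 + (a - a)/6 = -1/2 + (1/6)*0 = -1/2 + 0 = -1/2)
v(11) + 120*(3 + 1)**2 = -1/2 + 120*(3 + 1)**2 = -1/2 + 120*4**2 = -1/2 + 120*16 = -1/2 + 1920 = 3839/2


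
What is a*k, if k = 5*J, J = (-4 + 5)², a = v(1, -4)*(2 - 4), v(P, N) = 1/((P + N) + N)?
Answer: 10/7 ≈ 1.4286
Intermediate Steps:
v(P, N) = 1/(P + 2*N) (v(P, N) = 1/((N + P) + N) = 1/(P + 2*N))
a = 2/7 (a = (2 - 4)/(1 + 2*(-4)) = -2/(1 - 8) = -2/(-7) = -⅐*(-2) = 2/7 ≈ 0.28571)
J = 1 (J = 1² = 1)
k = 5 (k = 5*1 = 5)
a*k = (2/7)*5 = 10/7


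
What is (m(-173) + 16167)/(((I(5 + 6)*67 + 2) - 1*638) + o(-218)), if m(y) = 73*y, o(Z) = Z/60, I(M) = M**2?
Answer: 106140/224021 ≈ 0.47379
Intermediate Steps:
o(Z) = Z/60 (o(Z) = Z*(1/60) = Z/60)
(m(-173) + 16167)/(((I(5 + 6)*67 + 2) - 1*638) + o(-218)) = (73*(-173) + 16167)/((((5 + 6)**2*67 + 2) - 1*638) + (1/60)*(-218)) = (-12629 + 16167)/(((11**2*67 + 2) - 638) - 109/30) = 3538/(((121*67 + 2) - 638) - 109/30) = 3538/(((8107 + 2) - 638) - 109/30) = 3538/((8109 - 638) - 109/30) = 3538/(7471 - 109/30) = 3538/(224021/30) = 3538*(30/224021) = 106140/224021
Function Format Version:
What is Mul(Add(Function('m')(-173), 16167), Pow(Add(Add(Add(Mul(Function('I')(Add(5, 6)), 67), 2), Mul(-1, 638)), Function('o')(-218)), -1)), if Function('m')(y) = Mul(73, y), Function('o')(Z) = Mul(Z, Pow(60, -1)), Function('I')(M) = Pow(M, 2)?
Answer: Rational(106140, 224021) ≈ 0.47379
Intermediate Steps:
Function('o')(Z) = Mul(Rational(1, 60), Z) (Function('o')(Z) = Mul(Z, Rational(1, 60)) = Mul(Rational(1, 60), Z))
Mul(Add(Function('m')(-173), 16167), Pow(Add(Add(Add(Mul(Function('I')(Add(5, 6)), 67), 2), Mul(-1, 638)), Function('o')(-218)), -1)) = Mul(Add(Mul(73, -173), 16167), Pow(Add(Add(Add(Mul(Pow(Add(5, 6), 2), 67), 2), Mul(-1, 638)), Mul(Rational(1, 60), -218)), -1)) = Mul(Add(-12629, 16167), Pow(Add(Add(Add(Mul(Pow(11, 2), 67), 2), -638), Rational(-109, 30)), -1)) = Mul(3538, Pow(Add(Add(Add(Mul(121, 67), 2), -638), Rational(-109, 30)), -1)) = Mul(3538, Pow(Add(Add(Add(8107, 2), -638), Rational(-109, 30)), -1)) = Mul(3538, Pow(Add(Add(8109, -638), Rational(-109, 30)), -1)) = Mul(3538, Pow(Add(7471, Rational(-109, 30)), -1)) = Mul(3538, Pow(Rational(224021, 30), -1)) = Mul(3538, Rational(30, 224021)) = Rational(106140, 224021)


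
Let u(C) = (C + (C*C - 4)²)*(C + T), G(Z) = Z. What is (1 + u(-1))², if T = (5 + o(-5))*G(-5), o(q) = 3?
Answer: 106929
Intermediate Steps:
T = -40 (T = (5 + 3)*(-5) = 8*(-5) = -40)
u(C) = (-40 + C)*(C + (-4 + C²)²) (u(C) = (C + (C*C - 4)²)*(C - 40) = (C + (C² - 4)²)*(-40 + C) = (C + (-4 + C²)²)*(-40 + C) = (-40 + C)*(C + (-4 + C²)²))
(1 + u(-1))² = (1 + ((-1)² - 40*(-1) - 40*(-4 + (-1)²)² - (-4 + (-1)²)²))² = (1 + (1 + 40 - 40*(-4 + 1)² - (-4 + 1)²))² = (1 + (1 + 40 - 40*(-3)² - 1*(-3)²))² = (1 + (1 + 40 - 40*9 - 1*9))² = (1 + (1 + 40 - 360 - 9))² = (1 - 328)² = (-327)² = 106929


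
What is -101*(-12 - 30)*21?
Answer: 89082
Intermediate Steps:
-101*(-12 - 30)*21 = -(-4242)*21 = -101*(-882) = 89082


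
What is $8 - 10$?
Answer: $-2$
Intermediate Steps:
$8 - 10 = -2$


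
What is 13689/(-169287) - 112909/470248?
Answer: -8517083585/26535624392 ≈ -0.32097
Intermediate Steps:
13689/(-169287) - 112909/470248 = 13689*(-1/169287) - 112909*1/470248 = -4563/56429 - 112909/470248 = -8517083585/26535624392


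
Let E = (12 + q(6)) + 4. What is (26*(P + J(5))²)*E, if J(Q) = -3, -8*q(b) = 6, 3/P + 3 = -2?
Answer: 128466/25 ≈ 5138.6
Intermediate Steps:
P = -⅗ (P = 3/(-3 - 2) = 3/(-5) = 3*(-⅕) = -⅗ ≈ -0.60000)
q(b) = -¾ (q(b) = -⅛*6 = -¾)
E = 61/4 (E = (12 - ¾) + 4 = 45/4 + 4 = 61/4 ≈ 15.250)
(26*(P + J(5))²)*E = (26*(-⅗ - 3)²)*(61/4) = (26*(-18/5)²)*(61/4) = (26*(324/25))*(61/4) = (8424/25)*(61/4) = 128466/25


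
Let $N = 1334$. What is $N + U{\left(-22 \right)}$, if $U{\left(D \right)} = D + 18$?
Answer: $1330$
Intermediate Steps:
$U{\left(D \right)} = 18 + D$
$N + U{\left(-22 \right)} = 1334 + \left(18 - 22\right) = 1334 - 4 = 1330$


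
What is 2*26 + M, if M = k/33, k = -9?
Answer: 569/11 ≈ 51.727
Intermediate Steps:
M = -3/11 (M = -9/33 = -9*1/33 = -3/11 ≈ -0.27273)
2*26 + M = 2*26 - 3/11 = 52 - 3/11 = 569/11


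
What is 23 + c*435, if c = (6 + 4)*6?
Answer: 26123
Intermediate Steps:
c = 60 (c = 10*6 = 60)
23 + c*435 = 23 + 60*435 = 23 + 26100 = 26123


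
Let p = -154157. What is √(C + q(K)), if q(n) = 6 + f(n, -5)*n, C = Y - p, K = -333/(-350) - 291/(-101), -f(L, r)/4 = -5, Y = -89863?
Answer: 811*√1223110/3535 ≈ 253.73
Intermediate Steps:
f(L, r) = 20 (f(L, r) = -4*(-5) = 20)
K = 135483/35350 (K = -333*(-1/350) - 291*(-1/101) = 333/350 + 291/101 = 135483/35350 ≈ 3.8326)
C = 64294 (C = -89863 - 1*(-154157) = -89863 + 154157 = 64294)
q(n) = 6 + 20*n
√(C + q(K)) = √(64294 + (6 + 20*(135483/35350))) = √(64294 + (6 + 270966/3535)) = √(64294 + 292176/3535) = √(227571466/3535) = 811*√1223110/3535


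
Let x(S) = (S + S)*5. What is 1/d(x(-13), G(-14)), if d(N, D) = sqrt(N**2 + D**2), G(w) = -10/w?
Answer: 7*sqrt(53)/6625 ≈ 0.0076922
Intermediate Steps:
x(S) = 10*S (x(S) = (2*S)*5 = 10*S)
d(N, D) = sqrt(D**2 + N**2)
1/d(x(-13), G(-14)) = 1/(sqrt((-10/(-14))**2 + (10*(-13))**2)) = 1/(sqrt((-10*(-1/14))**2 + (-130)**2)) = 1/(sqrt((5/7)**2 + 16900)) = 1/(sqrt(25/49 + 16900)) = 1/(sqrt(828125/49)) = 1/(125*sqrt(53)/7) = 7*sqrt(53)/6625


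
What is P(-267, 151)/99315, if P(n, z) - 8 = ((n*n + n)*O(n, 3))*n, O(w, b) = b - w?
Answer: -5119975972/99315 ≈ -51553.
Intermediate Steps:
P(n, z) = 8 + n*(3 - n)*(n + n**2) (P(n, z) = 8 + ((n*n + n)*(3 - n))*n = 8 + ((n**2 + n)*(3 - n))*n = 8 + ((n + n**2)*(3 - n))*n = 8 + ((3 - n)*(n + n**2))*n = 8 + n*(3 - n)*(n + n**2))
P(-267, 151)/99315 = (8 + (-267)**2*(3 - 1*(-267)) + (-267)**3*(3 - 1*(-267)))/99315 = (8 + 71289*(3 + 267) - 19034163*(3 + 267))*(1/99315) = (8 + 71289*270 - 19034163*270)*(1/99315) = (8 + 19248030 - 5139224010)*(1/99315) = -5119975972*1/99315 = -5119975972/99315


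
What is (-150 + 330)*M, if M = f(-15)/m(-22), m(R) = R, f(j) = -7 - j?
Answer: -720/11 ≈ -65.455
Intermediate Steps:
M = -4/11 (M = (-7 - 1*(-15))/(-22) = (-7 + 15)*(-1/22) = 8*(-1/22) = -4/11 ≈ -0.36364)
(-150 + 330)*M = (-150 + 330)*(-4/11) = 180*(-4/11) = -720/11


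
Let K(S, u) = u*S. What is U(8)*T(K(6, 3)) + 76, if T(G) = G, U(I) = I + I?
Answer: 364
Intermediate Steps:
U(I) = 2*I
K(S, u) = S*u
U(8)*T(K(6, 3)) + 76 = (2*8)*(6*3) + 76 = 16*18 + 76 = 288 + 76 = 364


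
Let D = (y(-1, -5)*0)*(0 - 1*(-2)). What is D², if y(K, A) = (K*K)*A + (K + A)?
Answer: 0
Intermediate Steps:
y(K, A) = A + K + A*K² (y(K, A) = K²*A + (A + K) = A*K² + (A + K) = A + K + A*K²)
D = 0 (D = ((-5 - 1 - 5*(-1)²)*0)*(0 - 1*(-2)) = ((-5 - 1 - 5*1)*0)*(0 + 2) = ((-5 - 1 - 5)*0)*2 = -11*0*2 = 0*2 = 0)
D² = 0² = 0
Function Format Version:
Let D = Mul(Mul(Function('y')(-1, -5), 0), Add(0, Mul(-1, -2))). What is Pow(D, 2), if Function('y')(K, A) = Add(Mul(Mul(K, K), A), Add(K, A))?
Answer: 0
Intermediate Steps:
Function('y')(K, A) = Add(A, K, Mul(A, Pow(K, 2))) (Function('y')(K, A) = Add(Mul(Pow(K, 2), A), Add(A, K)) = Add(Mul(A, Pow(K, 2)), Add(A, K)) = Add(A, K, Mul(A, Pow(K, 2))))
D = 0 (D = Mul(Mul(Add(-5, -1, Mul(-5, Pow(-1, 2))), 0), Add(0, Mul(-1, -2))) = Mul(Mul(Add(-5, -1, Mul(-5, 1)), 0), Add(0, 2)) = Mul(Mul(Add(-5, -1, -5), 0), 2) = Mul(Mul(-11, 0), 2) = Mul(0, 2) = 0)
Pow(D, 2) = Pow(0, 2) = 0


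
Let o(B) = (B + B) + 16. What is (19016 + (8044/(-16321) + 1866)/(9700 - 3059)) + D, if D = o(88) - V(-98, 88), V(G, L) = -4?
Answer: 2082376111274/108387761 ≈ 19212.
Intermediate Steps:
o(B) = 16 + 2*B (o(B) = 2*B + 16 = 16 + 2*B)
D = 196 (D = (16 + 2*88) - 1*(-4) = (16 + 176) + 4 = 192 + 4 = 196)
(19016 + (8044/(-16321) + 1866)/(9700 - 3059)) + D = (19016 + (8044/(-16321) + 1866)/(9700 - 3059)) + 196 = (19016 + (8044*(-1/16321) + 1866)/6641) + 196 = (19016 + (-8044/16321 + 1866)*(1/6641)) + 196 = (19016 + (30446942/16321)*(1/6641)) + 196 = (19016 + 30446942/108387761) + 196 = 2061132110118/108387761 + 196 = 2082376111274/108387761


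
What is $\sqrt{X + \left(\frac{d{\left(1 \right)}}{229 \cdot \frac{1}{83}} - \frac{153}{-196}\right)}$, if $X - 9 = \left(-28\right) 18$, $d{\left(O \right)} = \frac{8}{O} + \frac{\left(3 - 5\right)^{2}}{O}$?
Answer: $\frac{i \sqrt{5035097883}}{3206} \approx 22.133 i$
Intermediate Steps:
$d{\left(O \right)} = \frac{12}{O}$ ($d{\left(O \right)} = \frac{8}{O} + \frac{\left(-2\right)^{2}}{O} = \frac{8}{O} + \frac{4}{O} = \frac{12}{O}$)
$X = -495$ ($X = 9 - 504 = -495$)
$\sqrt{X + \left(\frac{d{\left(1 \right)}}{229 \cdot \frac{1}{83}} - \frac{153}{-196}\right)} = \sqrt{-495 - \left(- \frac{153}{196} - \frac{12 \cdot 1^{-1}}{229 \cdot \frac{1}{83}}\right)} = \sqrt{-495 - \left(- \frac{153}{196} - \frac{12 \cdot 1}{229 \cdot \frac{1}{83}}\right)} = \sqrt{-495 + \left(\frac{12}{\frac{229}{83}} + \frac{153}{196}\right)} = \sqrt{-495 + \left(12 \cdot \frac{83}{229} + \frac{153}{196}\right)} = \sqrt{-495 + \left(\frac{996}{229} + \frac{153}{196}\right)} = \sqrt{-495 + \frac{230253}{44884}} = \sqrt{- \frac{21987327}{44884}} = \frac{i \sqrt{5035097883}}{3206}$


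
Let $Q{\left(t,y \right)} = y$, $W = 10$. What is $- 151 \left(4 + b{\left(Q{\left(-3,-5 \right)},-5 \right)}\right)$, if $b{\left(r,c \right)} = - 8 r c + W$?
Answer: $28086$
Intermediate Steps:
$b{\left(r,c \right)} = 10 - 8 c r$ ($b{\left(r,c \right)} = - 8 r c + 10 = - 8 c r + 10 = 10 - 8 c r$)
$- 151 \left(4 + b{\left(Q{\left(-3,-5 \right)},-5 \right)}\right) = - 151 \left(4 + \left(10 - \left(-40\right) \left(-5\right)\right)\right) = - 151 \left(4 + \left(10 - 200\right)\right) = - 151 \left(4 - 190\right) = \left(-151\right) \left(-186\right) = 28086$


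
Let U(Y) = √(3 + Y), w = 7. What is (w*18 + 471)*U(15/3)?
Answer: 1194*√2 ≈ 1688.6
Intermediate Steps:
(w*18 + 471)*U(15/3) = (7*18 + 471)*√(3 + 15/3) = (126 + 471)*√(3 + 15*(⅓)) = 597*√(3 + 5) = 597*√8 = 597*(2*√2) = 1194*√2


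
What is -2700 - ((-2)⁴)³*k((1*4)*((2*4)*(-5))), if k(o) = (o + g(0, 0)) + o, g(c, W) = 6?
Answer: 1283444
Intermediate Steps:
k(o) = 6 + 2*o (k(o) = (o + 6) + o = (6 + o) + o = 6 + 2*o)
-2700 - ((-2)⁴)³*k((1*4)*((2*4)*(-5))) = -2700 - ((-2)⁴)³*(6 + 2*((1*4)*((2*4)*(-5)))) = -2700 - 16³*(6 + 2*(4*(8*(-5)))) = -2700 - 4096*(6 + 2*(4*(-40))) = -2700 - 4096*(6 + 2*(-160)) = -2700 - 4096*(6 - 320) = -2700 - 4096*(-314) = -2700 - 1*(-1286144) = -2700 + 1286144 = 1283444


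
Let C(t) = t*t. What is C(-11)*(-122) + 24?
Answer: -14738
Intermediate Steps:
C(t) = t²
C(-11)*(-122) + 24 = (-11)²*(-122) + 24 = 121*(-122) + 24 = -14762 + 24 = -14738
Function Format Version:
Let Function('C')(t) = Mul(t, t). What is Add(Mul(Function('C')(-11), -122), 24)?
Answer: -14738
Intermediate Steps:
Function('C')(t) = Pow(t, 2)
Add(Mul(Function('C')(-11), -122), 24) = Add(Mul(Pow(-11, 2), -122), 24) = Add(Mul(121, -122), 24) = Add(-14762, 24) = -14738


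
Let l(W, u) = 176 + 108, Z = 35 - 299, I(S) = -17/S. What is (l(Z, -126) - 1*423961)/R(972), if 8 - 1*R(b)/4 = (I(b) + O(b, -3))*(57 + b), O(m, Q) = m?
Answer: 34317837/324052489 ≈ 0.10590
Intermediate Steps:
Z = -264
l(W, u) = 284
R(b) = 32 - 4*(57 + b)*(b - 17/b) (R(b) = 32 - 4*(-17/b + b)*(57 + b) = 32 - 4*(b - 17/b)*(57 + b) = 32 - 4*(57 + b)*(b - 17/b))
(l(Z, -126) - 1*423961)/R(972) = (284 - 1*423961)/(100 - 228*972 - 4*972² + 3876/972) = (284 - 423961)/(100 - 221616 - 4*944784 + 3876*(1/972)) = -423677/(100 - 221616 - 3779136 + 323/81) = -423677/(-324052489/81) = -423677*(-81/324052489) = 34317837/324052489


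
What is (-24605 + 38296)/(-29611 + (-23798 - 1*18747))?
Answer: -13691/72156 ≈ -0.18974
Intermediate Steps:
(-24605 + 38296)/(-29611 + (-23798 - 1*18747)) = 13691/(-29611 + (-23798 - 18747)) = 13691/(-29611 - 42545) = 13691/(-72156) = 13691*(-1/72156) = -13691/72156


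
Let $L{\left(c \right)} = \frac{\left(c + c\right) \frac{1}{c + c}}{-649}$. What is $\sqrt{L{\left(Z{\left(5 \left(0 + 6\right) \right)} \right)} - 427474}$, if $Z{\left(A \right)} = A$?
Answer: $\frac{i \sqrt{180052476923}}{649} \approx 653.81 i$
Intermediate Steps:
$L{\left(c \right)} = - \frac{1}{649}$ ($L{\left(c \right)} = \frac{2 c}{2 c} \left(- \frac{1}{649}\right) = 2 c \frac{1}{2 c} \left(- \frac{1}{649}\right) = 1 \left(- \frac{1}{649}\right) = - \frac{1}{649}$)
$\sqrt{L{\left(Z{\left(5 \left(0 + 6\right) \right)} \right)} - 427474} = \sqrt{- \frac{1}{649} - 427474} = \sqrt{- \frac{277430627}{649}} = \frac{i \sqrt{180052476923}}{649}$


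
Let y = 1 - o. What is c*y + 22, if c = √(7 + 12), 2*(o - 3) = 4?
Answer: 22 - 4*√19 ≈ 4.5644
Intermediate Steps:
o = 5 (o = 3 + (½)*4 = 3 + 2 = 5)
y = -4 (y = 1 - 1*5 = 1 - 5 = -4)
c = √19 ≈ 4.3589
c*y + 22 = √19*(-4) + 22 = -4*√19 + 22 = 22 - 4*√19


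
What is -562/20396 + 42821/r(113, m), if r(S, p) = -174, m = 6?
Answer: -109184363/443613 ≈ -246.13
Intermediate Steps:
-562/20396 + 42821/r(113, m) = -562/20396 + 42821/(-174) = -562*1/20396 + 42821*(-1/174) = -281/10198 - 42821/174 = -109184363/443613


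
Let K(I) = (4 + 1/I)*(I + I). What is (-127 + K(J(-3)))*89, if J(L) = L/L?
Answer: -10413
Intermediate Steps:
J(L) = 1
K(I) = 2*I*(4 + 1/I) (K(I) = (4 + 1/I)*(2*I) = 2*I*(4 + 1/I))
(-127 + K(J(-3)))*89 = (-127 + (2 + 8*1))*89 = (-127 + (2 + 8))*89 = (-127 + 10)*89 = -117*89 = -10413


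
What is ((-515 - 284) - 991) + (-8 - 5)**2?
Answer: -1621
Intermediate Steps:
((-515 - 284) - 991) + (-8 - 5)**2 = (-799 - 991) + (-13)**2 = -1790 + 169 = -1621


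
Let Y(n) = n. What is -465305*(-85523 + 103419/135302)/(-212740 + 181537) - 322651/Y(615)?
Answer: -1104214543581537077/865474802730 ≈ -1.2758e+6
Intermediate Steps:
-465305*(-85523 + 103419/135302)/(-212740 + 181537) - 322651/Y(615) = -465305*(-85523 + 103419/135302)/(-212740 + 181537) - 322651/615 = -465305*(-85523 + 103419*(1/135302))/(-31203) - 322651*1/615 = -465305*(-85523 + 103419/135302)*(-1/31203) - 322651/615 = -465305*(-11571329527/135302*(-1/31203)) - 322651/615 = -465305/(1/(11571329527/4221828306)) - 322651/615 = -465305/4221828306/11571329527 - 322651/615 = -465305*11571329527/4221828306 - 322651/615 = -5384197485560735/4221828306 - 322651/615 = -1104214543581537077/865474802730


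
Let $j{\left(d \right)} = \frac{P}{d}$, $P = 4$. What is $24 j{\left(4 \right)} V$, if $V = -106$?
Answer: $-2544$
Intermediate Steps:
$j{\left(d \right)} = \frac{4}{d}$
$24 j{\left(4 \right)} V = 24 \cdot \frac{4}{4} \left(-106\right) = 24 \cdot 4 \cdot \frac{1}{4} \left(-106\right) = 24 \cdot 1 \left(-106\right) = 24 \left(-106\right) = -2544$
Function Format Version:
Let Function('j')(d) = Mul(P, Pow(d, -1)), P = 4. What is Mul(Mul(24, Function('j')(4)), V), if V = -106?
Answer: -2544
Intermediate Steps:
Function('j')(d) = Mul(4, Pow(d, -1))
Mul(Mul(24, Function('j')(4)), V) = Mul(Mul(24, Mul(4, Pow(4, -1))), -106) = Mul(Mul(24, Mul(4, Rational(1, 4))), -106) = Mul(Mul(24, 1), -106) = Mul(24, -106) = -2544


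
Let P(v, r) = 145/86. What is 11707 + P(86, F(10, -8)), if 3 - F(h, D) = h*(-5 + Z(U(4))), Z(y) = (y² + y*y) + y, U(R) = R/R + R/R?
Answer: 1006947/86 ≈ 11709.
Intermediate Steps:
U(R) = 2 (U(R) = 1 + 1 = 2)
Z(y) = y + 2*y² (Z(y) = (y² + y²) + y = 2*y² + y = y + 2*y²)
F(h, D) = 3 - 5*h (F(h, D) = 3 - h*(-5 + 2*(1 + 2*2)) = 3 - h*(-5 + 2*(1 + 4)) = 3 - h*(-5 + 2*5) = 3 - h*(-5 + 10) = 3 - h*5 = 3 - 5*h)
P(v, r) = 145/86 (P(v, r) = 145*(1/86) = 145/86)
11707 + P(86, F(10, -8)) = 11707 + 145/86 = 1006947/86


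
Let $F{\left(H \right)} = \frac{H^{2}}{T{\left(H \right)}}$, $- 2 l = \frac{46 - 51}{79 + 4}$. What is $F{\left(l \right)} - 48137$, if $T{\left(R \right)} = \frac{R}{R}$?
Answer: $- \frac{1326463147}{27556} \approx -48137.0$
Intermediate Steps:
$T{\left(R \right)} = 1$
$l = \frac{5}{166}$ ($l = - \frac{\left(46 - 51\right) \frac{1}{79 + 4}}{2} = - \frac{\left(-5\right) \frac{1}{83}}{2} = \left(- \frac{1}{2}\right) \left(- \frac{5}{83}\right) = \frac{5}{166} \approx 0.03012$)
$F{\left(H \right)} = H^{2}$ ($F{\left(H \right)} = \frac{H^{2}}{1} = H^{2} \cdot 1 = H^{2}$)
$F{\left(l \right)} - 48137 = \left(\frac{5}{166}\right)^{2} - 48137 = \frac{25}{27556} - 48137 = - \frac{1326463147}{27556}$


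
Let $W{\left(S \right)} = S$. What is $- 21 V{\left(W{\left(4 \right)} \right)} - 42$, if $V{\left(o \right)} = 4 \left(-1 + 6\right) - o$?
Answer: $-378$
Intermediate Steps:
$V{\left(o \right)} = 20 - o$ ($V{\left(o \right)} = 4 \cdot 5 - o = 20 - o$)
$- 21 V{\left(W{\left(4 \right)} \right)} - 42 = - 21 \left(20 - 4\right) - 42 = \left(-21\right) 16 - 42 = -336 - 42 = -378$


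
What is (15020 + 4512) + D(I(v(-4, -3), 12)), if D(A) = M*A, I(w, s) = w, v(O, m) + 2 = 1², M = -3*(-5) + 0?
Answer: 19517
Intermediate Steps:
M = 15 (M = 15 + 0 = 15)
v(O, m) = -1 (v(O, m) = -2 + 1² = -2 + 1 = -1)
D(A) = 15*A
(15020 + 4512) + D(I(v(-4, -3), 12)) = (15020 + 4512) + 15*(-1) = 19532 - 15 = 19517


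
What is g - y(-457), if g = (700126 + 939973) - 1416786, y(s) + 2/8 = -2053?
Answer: 901465/4 ≈ 2.2537e+5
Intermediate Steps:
y(s) = -8213/4 (y(s) = -1/4 - 2053 = -8213/4)
g = 223313 (g = 1640099 - 1416786 = 223313)
g - y(-457) = 223313 - 1*(-8213/4) = 223313 + 8213/4 = 901465/4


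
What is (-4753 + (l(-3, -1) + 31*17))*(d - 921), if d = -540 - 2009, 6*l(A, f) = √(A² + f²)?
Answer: 14664220 - 1735*√10/3 ≈ 1.4662e+7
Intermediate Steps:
l(A, f) = √(A² + f²)/6
d = -2549
(-4753 + (l(-3, -1) + 31*17))*(d - 921) = (-4753 + (√((-3)² + (-1)²)/6 + 31*17))*(-2549 - 921) = (-4753 + (√(9 + 1)/6 + 527))*(-3470) = (-4753 + (√10/6 + 527))*(-3470) = (-4753 + (527 + √10/6))*(-3470) = (-4226 + √10/6)*(-3470) = 14664220 - 1735*√10/3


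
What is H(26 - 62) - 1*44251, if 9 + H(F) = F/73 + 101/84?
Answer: -271397971/6132 ≈ -44259.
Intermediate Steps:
H(F) = -655/84 + F/73 (H(F) = -9 + (F/73 + 101/84) = -9 + (101/84 + F/73) = -655/84 + F/73)
H(26 - 62) - 1*44251 = (-655/84 + (26 - 62)/73) - 1*44251 = (-655/84 + (1/73)*(-36)) - 44251 = (-655/84 - 36/73) - 44251 = -50839/6132 - 44251 = -271397971/6132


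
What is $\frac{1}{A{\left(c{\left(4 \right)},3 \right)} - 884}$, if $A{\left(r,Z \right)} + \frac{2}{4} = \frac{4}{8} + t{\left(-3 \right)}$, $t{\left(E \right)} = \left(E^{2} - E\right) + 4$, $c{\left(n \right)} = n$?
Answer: $- \frac{1}{868} \approx -0.0011521$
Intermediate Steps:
$t{\left(E \right)} = 4 + E^{2} - E$
$A{\left(r,Z \right)} = 16$ ($A{\left(r,Z \right)} = - \frac{1}{2} + \left(\frac{4}{8} + \left(4 + \left(-3\right)^{2} - -3\right)\right) = - \frac{1}{2} + \left(4 \cdot \frac{1}{8} + \left(4 + 9 + 3\right)\right) = - \frac{1}{2} + \left(\frac{1}{2} + 16\right) = - \frac{1}{2} + \frac{33}{2} = 16$)
$\frac{1}{A{\left(c{\left(4 \right)},3 \right)} - 884} = \frac{1}{16 - 884} = \frac{1}{-868} = - \frac{1}{868}$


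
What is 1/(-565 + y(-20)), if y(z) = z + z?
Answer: -1/605 ≈ -0.0016529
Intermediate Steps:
y(z) = 2*z
1/(-565 + y(-20)) = 1/(-565 + 2*(-20)) = 1/(-565 - 40) = 1/(-605) = -1/605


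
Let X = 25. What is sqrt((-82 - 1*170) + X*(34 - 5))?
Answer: sqrt(473) ≈ 21.749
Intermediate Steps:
sqrt((-82 - 1*170) + X*(34 - 5)) = sqrt((-82 - 1*170) + 25*(34 - 5)) = sqrt((-82 - 170) + 25*29) = sqrt(-252 + 725) = sqrt(473)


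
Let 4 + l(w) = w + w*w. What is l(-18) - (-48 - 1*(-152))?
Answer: 198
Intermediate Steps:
l(w) = -4 + w + w**2 (l(w) = -4 + (w + w*w) = -4 + (w + w**2) = -4 + w + w**2)
l(-18) - (-48 - 1*(-152)) = (-4 - 18 + (-18)**2) - (-48 - 1*(-152)) = (-4 - 18 + 324) - (-48 + 152) = 302 - 1*104 = 302 - 104 = 198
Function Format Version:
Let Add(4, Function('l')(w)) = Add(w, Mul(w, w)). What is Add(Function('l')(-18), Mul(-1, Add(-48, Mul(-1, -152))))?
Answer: 198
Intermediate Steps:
Function('l')(w) = Add(-4, w, Pow(w, 2)) (Function('l')(w) = Add(-4, Add(w, Mul(w, w))) = Add(-4, Add(w, Pow(w, 2))) = Add(-4, w, Pow(w, 2)))
Add(Function('l')(-18), Mul(-1, Add(-48, Mul(-1, -152)))) = Add(Add(-4, -18, Pow(-18, 2)), Mul(-1, Add(-48, Mul(-1, -152)))) = Add(Add(-4, -18, 324), Mul(-1, Add(-48, 152))) = Add(302, Mul(-1, 104)) = Add(302, -104) = 198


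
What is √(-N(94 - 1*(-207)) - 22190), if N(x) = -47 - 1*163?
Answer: 2*I*√5495 ≈ 148.26*I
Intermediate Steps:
N(x) = -210 (N(x) = -47 - 163 = -210)
√(-N(94 - 1*(-207)) - 22190) = √(-1*(-210) - 22190) = √(210 - 22190) = √(-21980) = 2*I*√5495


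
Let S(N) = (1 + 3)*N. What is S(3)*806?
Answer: 9672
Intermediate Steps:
S(N) = 4*N
S(3)*806 = (4*3)*806 = 12*806 = 9672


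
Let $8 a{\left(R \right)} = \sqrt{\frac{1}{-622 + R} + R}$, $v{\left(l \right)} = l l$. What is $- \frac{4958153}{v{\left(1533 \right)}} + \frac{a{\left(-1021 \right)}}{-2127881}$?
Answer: $- \frac{4958153}{2350089} - \frac{i \sqrt{43064673}}{3496108483} \approx -2.1098 - 1.877 \cdot 10^{-6} i$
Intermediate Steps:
$v{\left(l \right)} = l^{2}$
$a{\left(R \right)} = \frac{\sqrt{R + \frac{1}{-622 + R}}}{8}$ ($a{\left(R \right)} = \frac{\sqrt{\frac{1}{-622 + R} + R}}{8} = \frac{\sqrt{R + \frac{1}{-622 + R}}}{8}$)
$- \frac{4958153}{v{\left(1533 \right)}} + \frac{a{\left(-1021 \right)}}{-2127881} = - \frac{4958153}{1533^{2}} + \frac{\frac{1}{8} \sqrt{\frac{1 - 1021 \left(-622 - 1021\right)}{-622 - 1021}}}{-2127881} = - \frac{4958153}{2350089} + \frac{\sqrt{\frac{1 - -1677503}{-1643}}}{8} \left(- \frac{1}{2127881}\right) = \left(-4958153\right) \frac{1}{2350089} + \frac{\sqrt{- \frac{1 + 1677503}{1643}}}{8} \left(- \frac{1}{2127881}\right) = - \frac{4958153}{2350089} + \frac{\sqrt{\left(- \frac{1}{1643}\right) 1677504}}{8} \left(- \frac{1}{2127881}\right) = - \frac{4958153}{2350089} + \frac{\sqrt{- \frac{1677504}{1643}}}{8} \left(- \frac{1}{2127881}\right) = - \frac{4958153}{2350089} + \frac{\frac{8}{1643} i \sqrt{43064673}}{8} \left(- \frac{1}{2127881}\right) = - \frac{4958153}{2350089} + \frac{i \sqrt{43064673}}{1643} \left(- \frac{1}{2127881}\right) = - \frac{4958153}{2350089} - \frac{i \sqrt{43064673}}{3496108483}$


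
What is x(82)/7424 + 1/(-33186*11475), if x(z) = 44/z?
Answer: 2094375329/28978068297600 ≈ 7.2274e-5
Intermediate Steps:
x(82)/7424 + 1/(-33186*11475) = (44/82)/7424 + 1/(-33186*11475) = (44*(1/82))*(1/7424) - 1/33186*1/11475 = (22/41)*(1/7424) - 1/380809350 = 11/152192 - 1/380809350 = 2094375329/28978068297600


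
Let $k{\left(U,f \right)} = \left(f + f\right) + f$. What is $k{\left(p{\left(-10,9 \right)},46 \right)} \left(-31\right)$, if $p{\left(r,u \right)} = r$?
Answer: $-4278$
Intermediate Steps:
$k{\left(U,f \right)} = 3 f$ ($k{\left(U,f \right)} = 2 f + f = 3 f$)
$k{\left(p{\left(-10,9 \right)},46 \right)} \left(-31\right) = 3 \cdot 46 \left(-31\right) = 138 \left(-31\right) = -4278$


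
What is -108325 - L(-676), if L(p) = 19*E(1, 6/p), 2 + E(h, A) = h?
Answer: -108306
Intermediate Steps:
E(h, A) = -2 + h
L(p) = -19 (L(p) = 19*(-2 + 1) = 19*(-1) = -19)
-108325 - L(-676) = -108325 - 1*(-19) = -108325 + 19 = -108306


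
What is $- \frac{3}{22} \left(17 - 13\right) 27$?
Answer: $- \frac{162}{11} \approx -14.727$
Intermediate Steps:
$- \frac{3}{22} \left(17 - 13\right) 27 = \left(-3\right) \frac{1}{22} \cdot 4 \cdot 27 = \left(- \frac{3}{22}\right) 4 \cdot 27 = \left(- \frac{6}{11}\right) 27 = - \frac{162}{11}$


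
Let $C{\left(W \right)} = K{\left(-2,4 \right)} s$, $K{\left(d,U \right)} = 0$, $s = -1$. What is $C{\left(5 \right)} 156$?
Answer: $0$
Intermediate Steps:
$C{\left(W \right)} = 0$ ($C{\left(W \right)} = 0 \left(-1\right) = 0$)
$C{\left(5 \right)} 156 = 0 \cdot 156 = 0$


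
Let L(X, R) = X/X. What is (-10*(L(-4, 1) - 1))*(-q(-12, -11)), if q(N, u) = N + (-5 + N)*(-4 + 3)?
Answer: 0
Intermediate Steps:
q(N, u) = 5 (q(N, u) = N + (-5 + N)*(-1) = N + (5 - N) = 5)
L(X, R) = 1
(-10*(L(-4, 1) - 1))*(-q(-12, -11)) = (-10*(1 - 1))*(-1*5) = -10*0*(-5) = 0*(-5) = 0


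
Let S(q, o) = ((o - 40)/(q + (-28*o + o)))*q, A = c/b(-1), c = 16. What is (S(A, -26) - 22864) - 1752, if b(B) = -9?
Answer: -77564488/3151 ≈ -24616.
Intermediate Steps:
A = -16/9 (A = 16/(-9) = 16*(-1/9) = -16/9 ≈ -1.7778)
S(q, o) = q*(-40 + o)/(q - 27*o) (S(q, o) = ((-40 + o)/(q - 27*o))*q = q*(-40 + o)/(q - 27*o))
(S(A, -26) - 22864) - 1752 = (-16*(-40 - 26)/(9*(-16/9 - 27*(-26))) - 22864) - 1752 = (-16/9*(-66)/(-16/9 + 702) - 22864) - 1752 = (-16/9*(-66)/6302/9 - 22864) - 1752 = (-16/9*9/6302*(-66) - 22864) - 1752 = (528/3151 - 22864) - 1752 = -72043936/3151 - 1752 = -77564488/3151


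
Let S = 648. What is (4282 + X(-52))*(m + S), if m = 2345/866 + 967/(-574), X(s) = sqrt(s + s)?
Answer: 345363682320/124271 + 161309520*I*sqrt(26)/124271 ≈ 2.7791e+6 + 6618.8*I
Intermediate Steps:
X(s) = sqrt(2)*sqrt(s) (X(s) = sqrt(2*s) = sqrt(2)*sqrt(s))
m = 127152/124271 (m = 2345*(1/866) + 967*(-1/574) = 2345/866 - 967/574 = 127152/124271 ≈ 1.0232)
(4282 + X(-52))*(m + S) = (4282 + sqrt(2)*sqrt(-52))*(127152/124271 + 648) = (4282 + sqrt(2)*(2*I*sqrt(13)))*(80654760/124271) = (4282 + 2*I*sqrt(26))*(80654760/124271) = 345363682320/124271 + 161309520*I*sqrt(26)/124271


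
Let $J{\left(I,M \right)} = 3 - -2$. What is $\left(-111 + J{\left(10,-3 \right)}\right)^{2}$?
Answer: $11236$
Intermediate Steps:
$J{\left(I,M \right)} = 5$ ($J{\left(I,M \right)} = 3 + 2 = 5$)
$\left(-111 + J{\left(10,-3 \right)}\right)^{2} = \left(-111 + 5\right)^{2} = \left(-106\right)^{2} = 11236$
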